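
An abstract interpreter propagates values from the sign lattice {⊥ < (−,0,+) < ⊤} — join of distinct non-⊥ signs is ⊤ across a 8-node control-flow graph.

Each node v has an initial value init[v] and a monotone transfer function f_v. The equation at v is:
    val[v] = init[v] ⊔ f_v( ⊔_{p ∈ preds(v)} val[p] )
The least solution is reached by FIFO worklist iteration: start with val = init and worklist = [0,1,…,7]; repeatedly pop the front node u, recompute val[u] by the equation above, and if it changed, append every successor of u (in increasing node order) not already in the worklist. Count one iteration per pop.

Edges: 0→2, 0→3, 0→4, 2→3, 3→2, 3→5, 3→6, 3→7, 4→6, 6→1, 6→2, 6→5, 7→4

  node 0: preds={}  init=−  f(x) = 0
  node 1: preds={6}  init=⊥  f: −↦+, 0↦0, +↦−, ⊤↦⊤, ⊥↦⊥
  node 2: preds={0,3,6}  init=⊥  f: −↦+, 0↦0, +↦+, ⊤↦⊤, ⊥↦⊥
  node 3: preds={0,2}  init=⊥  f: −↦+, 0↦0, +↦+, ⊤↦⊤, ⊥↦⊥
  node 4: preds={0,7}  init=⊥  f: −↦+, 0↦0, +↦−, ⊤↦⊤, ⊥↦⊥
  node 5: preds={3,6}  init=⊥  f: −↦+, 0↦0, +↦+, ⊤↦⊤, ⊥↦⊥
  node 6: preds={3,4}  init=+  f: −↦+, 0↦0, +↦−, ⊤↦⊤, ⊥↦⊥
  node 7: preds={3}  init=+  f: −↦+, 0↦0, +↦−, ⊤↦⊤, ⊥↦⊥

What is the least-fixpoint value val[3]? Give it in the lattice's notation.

Worklist (12 pops):
  #1 pop 0: in=⊥ → ⊤ (was −); enqueue []
  #2 pop 1: in=+ → − (was ⊥); enqueue []
  #3 pop 2: in=⊤ → ⊤ (was ⊥); enqueue []
  #4 pop 3: in=⊤ → ⊤ (was ⊥); enqueue [2]
  #5 pop 4: in=⊤ → ⊤ (was ⊥); enqueue []
  #6 pop 5: in=⊤ → ⊤ (was ⊥); enqueue []
  #7 pop 6: in=⊤ → ⊤ (was +); enqueue [1,5]
  #8 pop 7: in=⊤ → ⊤ (was +); enqueue [4]
  #9 pop 2: in=⊤ → ⊤ (no change)
  #10 pop 1: in=⊤ → ⊤ (was −); enqueue []
  #11 pop 5: in=⊤ → ⊤ (no change)
  #12 pop 4: in=⊤ → ⊤ (no change)

Fixpoint:
  val[0] = ⊤
  val[1] = ⊤
  val[2] = ⊤
  val[3] = ⊤
  val[4] = ⊤
  val[5] = ⊤
  val[6] = ⊤
  val[7] = ⊤

⊤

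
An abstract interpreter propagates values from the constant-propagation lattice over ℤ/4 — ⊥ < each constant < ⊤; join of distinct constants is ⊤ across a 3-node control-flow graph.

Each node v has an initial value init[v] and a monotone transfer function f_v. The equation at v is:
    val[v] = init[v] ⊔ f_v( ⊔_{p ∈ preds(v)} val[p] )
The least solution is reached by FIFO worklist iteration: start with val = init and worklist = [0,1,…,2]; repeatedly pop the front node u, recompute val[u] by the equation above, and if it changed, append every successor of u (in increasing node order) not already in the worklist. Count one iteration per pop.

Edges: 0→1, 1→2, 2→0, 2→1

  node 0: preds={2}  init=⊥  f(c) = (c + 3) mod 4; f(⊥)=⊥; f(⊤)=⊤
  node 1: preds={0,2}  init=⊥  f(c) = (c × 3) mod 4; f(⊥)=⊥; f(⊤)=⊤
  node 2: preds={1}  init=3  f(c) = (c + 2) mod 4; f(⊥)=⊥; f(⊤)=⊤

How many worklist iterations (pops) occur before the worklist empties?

Iteration log — 5 steps:
  step 1. node 0  ⊔preds=3  new=2  old=⊥  +wl: 
  step 2. node 1  ⊔preds=⊤  new=⊤  old=⊥  +wl: 
  step 3. node 2  ⊔preds=⊤  new=⊤  old=3  +wl: 0,1
  step 4. node 0  ⊔preds=⊤  new=⊤  old=2  +wl: 
  step 5. node 1  ⊔preds=⊤  new=⊤  stable

Least fixpoint reached:
  node 0: ⊤
  node 1: ⊤
  node 2: ⊤

5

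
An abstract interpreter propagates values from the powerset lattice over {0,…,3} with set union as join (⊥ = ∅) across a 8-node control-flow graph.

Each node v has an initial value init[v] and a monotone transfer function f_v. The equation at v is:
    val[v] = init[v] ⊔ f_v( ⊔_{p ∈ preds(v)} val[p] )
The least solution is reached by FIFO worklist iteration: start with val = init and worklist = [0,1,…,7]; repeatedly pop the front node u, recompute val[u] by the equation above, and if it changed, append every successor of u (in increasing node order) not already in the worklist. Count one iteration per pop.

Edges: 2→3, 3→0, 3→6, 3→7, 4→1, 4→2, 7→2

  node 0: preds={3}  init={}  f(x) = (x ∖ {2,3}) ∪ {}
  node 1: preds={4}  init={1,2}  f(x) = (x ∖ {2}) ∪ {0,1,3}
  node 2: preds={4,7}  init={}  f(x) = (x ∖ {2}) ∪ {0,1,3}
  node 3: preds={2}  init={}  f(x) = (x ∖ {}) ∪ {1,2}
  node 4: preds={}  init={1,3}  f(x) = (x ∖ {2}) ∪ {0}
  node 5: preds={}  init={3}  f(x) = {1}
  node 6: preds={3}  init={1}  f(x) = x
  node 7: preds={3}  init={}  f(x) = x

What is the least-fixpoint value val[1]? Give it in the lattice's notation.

{0,1,2,3}

Iteration log — 11 steps:
  step 1. node 0  ⊔preds={}  new={}  stable
  step 2. node 1  ⊔preds={1,3}  new={0,1,2,3}  old={1,2}  +wl: 
  step 3. node 2  ⊔preds={1,3}  new={0,1,3}  old={}  +wl: 
  step 4. node 3  ⊔preds={0,1,3}  new={0,1,2,3}  old={}  +wl: 0
  step 5. node 4  ⊔preds={}  new={0,1,3}  old={1,3}  +wl: 1,2
  step 6. node 5  ⊔preds={}  new={1,3}  old={3}  +wl: 
  step 7. node 6  ⊔preds={0,1,2,3}  new={0,1,2,3}  old={1}  +wl: 
  step 8. node 7  ⊔preds={0,1,2,3}  new={0,1,2,3}  old={}  +wl: 
  step 9. node 0  ⊔preds={0,1,2,3}  new={0,1}  old={}  +wl: 
  step 10. node 1  ⊔preds={0,1,3}  new={0,1,2,3}  stable
  step 11. node 2  ⊔preds={0,1,2,3}  new={0,1,3}  stable

Least fixpoint reached:
  node 0: {0,1}
  node 1: {0,1,2,3}
  node 2: {0,1,3}
  node 3: {0,1,2,3}
  node 4: {0,1,3}
  node 5: {1,3}
  node 6: {0,1,2,3}
  node 7: {0,1,2,3}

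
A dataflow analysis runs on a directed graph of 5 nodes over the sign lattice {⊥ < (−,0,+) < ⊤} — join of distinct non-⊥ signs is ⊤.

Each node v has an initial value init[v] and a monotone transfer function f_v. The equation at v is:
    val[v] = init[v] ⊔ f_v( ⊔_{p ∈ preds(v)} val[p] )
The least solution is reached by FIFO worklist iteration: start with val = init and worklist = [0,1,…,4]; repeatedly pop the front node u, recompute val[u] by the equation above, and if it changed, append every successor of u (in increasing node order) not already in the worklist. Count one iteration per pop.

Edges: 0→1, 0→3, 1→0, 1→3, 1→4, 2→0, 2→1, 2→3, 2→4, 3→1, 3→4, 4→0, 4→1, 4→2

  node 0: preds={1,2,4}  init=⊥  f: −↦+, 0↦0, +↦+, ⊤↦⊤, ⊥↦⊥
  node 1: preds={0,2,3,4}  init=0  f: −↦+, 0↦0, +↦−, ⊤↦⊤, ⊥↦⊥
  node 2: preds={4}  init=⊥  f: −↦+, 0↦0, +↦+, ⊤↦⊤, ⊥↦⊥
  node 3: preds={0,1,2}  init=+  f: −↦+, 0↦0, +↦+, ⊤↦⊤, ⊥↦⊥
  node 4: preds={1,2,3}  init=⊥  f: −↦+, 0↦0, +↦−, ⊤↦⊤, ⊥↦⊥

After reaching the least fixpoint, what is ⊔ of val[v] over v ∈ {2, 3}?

Iteration log — 12 steps:
  step 1. node 0  ⊔preds=0  new=0  old=⊥  +wl: 
  step 2. node 1  ⊔preds=⊤  new=⊤  old=0  +wl: 0
  step 3. node 2  ⊔preds=⊥  new=⊥  stable
  step 4. node 3  ⊔preds=⊤  new=⊤  old=+  +wl: 1
  step 5. node 4  ⊔preds=⊤  new=⊤  old=⊥  +wl: 2
  step 6. node 0  ⊔preds=⊤  new=⊤  old=0  +wl: 3
  step 7. node 1  ⊔preds=⊤  new=⊤  stable
  step 8. node 2  ⊔preds=⊤  new=⊤  old=⊥  +wl: 0,1,4
  step 9. node 3  ⊔preds=⊤  new=⊤  stable
  step 10. node 0  ⊔preds=⊤  new=⊤  stable
  step 11. node 1  ⊔preds=⊤  new=⊤  stable
  step 12. node 4  ⊔preds=⊤  new=⊤  stable

Least fixpoint reached:
  node 0: ⊤
  node 1: ⊤
  node 2: ⊤
  node 3: ⊤
  node 4: ⊤

⊤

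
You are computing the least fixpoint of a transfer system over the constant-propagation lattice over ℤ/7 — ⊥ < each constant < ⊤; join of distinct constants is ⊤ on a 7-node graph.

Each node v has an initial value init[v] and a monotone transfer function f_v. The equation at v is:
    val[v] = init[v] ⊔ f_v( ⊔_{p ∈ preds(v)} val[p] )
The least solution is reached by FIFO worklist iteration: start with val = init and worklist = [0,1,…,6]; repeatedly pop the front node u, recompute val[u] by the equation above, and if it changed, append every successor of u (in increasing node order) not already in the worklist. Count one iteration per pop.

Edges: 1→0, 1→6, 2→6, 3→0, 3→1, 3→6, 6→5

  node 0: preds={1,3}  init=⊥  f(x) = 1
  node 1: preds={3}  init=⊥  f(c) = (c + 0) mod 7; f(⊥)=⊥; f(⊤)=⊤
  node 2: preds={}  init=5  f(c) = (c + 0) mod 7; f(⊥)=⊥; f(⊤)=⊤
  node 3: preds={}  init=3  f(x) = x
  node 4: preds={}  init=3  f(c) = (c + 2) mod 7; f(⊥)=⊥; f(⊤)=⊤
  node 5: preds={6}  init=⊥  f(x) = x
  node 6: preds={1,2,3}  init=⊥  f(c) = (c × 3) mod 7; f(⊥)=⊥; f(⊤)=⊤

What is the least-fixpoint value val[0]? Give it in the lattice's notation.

Trace (9 dequeues):
  [1] u=0 | in 3 | out 1 | prev ⊥ | push {}
  [2] u=1 | in 3 | out 3 | prev ⊥ | push {0}
  [3] u=2 | in ⊥ | out 5 | ==
  [4] u=3 | in ⊥ | out 3 | ==
  [5] u=4 | in ⊥ | out 3 | ==
  [6] u=5 | in ⊥ | out ⊥ | ==
  [7] u=6 | in ⊤ | out ⊤ | prev ⊥ | push {5}
  [8] u=0 | in 3 | out 1 | ==
  [9] u=5 | in ⊤ | out ⊤ | prev ⊥ | push {}

Converged values:
  [0] 1
  [1] 3
  [2] 5
  [3] 3
  [4] 3
  [5] ⊤
  [6] ⊤

1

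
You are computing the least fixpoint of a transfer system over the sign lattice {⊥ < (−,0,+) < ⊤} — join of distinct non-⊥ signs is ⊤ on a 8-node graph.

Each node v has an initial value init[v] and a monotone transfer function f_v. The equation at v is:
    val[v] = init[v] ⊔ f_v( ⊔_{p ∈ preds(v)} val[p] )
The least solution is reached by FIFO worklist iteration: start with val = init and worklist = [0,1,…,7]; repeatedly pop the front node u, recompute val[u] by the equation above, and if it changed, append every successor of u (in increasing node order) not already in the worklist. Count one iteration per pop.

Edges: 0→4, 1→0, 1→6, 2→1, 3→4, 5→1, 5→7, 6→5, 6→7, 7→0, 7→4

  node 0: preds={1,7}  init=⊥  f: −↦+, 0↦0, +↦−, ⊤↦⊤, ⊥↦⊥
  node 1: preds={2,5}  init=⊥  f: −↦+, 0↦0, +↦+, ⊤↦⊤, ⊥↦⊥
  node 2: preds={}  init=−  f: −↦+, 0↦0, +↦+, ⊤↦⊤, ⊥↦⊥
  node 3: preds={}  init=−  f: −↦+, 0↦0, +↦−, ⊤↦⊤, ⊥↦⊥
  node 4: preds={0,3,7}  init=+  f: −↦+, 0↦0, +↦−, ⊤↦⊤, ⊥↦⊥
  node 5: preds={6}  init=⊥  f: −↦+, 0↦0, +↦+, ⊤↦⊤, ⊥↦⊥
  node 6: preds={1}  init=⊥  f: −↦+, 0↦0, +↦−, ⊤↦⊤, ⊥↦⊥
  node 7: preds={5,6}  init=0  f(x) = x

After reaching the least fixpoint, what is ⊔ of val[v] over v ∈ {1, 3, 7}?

⊤

Trace (18 dequeues):
  [1] u=0 | in 0 | out 0 | prev ⊥ | push {}
  [2] u=1 | in − | out + | prev ⊥ | push {0}
  [3] u=2 | in ⊥ | out − | ==
  [4] u=3 | in ⊥ | out − | ==
  [5] u=4 | in ⊤ | out ⊤ | prev + | push {}
  [6] u=5 | in ⊥ | out ⊥ | ==
  [7] u=6 | in + | out − | prev ⊥ | push {5}
  [8] u=7 | in − | out ⊤ | prev 0 | push {4}
  [9] u=0 | in ⊤ | out ⊤ | prev 0 | push {}
  [10] u=5 | in − | out + | prev ⊥ | push {1,7}
  [11] u=4 | in ⊤ | out ⊤ | ==
  [12] u=1 | in ⊤ | out ⊤ | prev + | push {0,6}
  [13] u=7 | in ⊤ | out ⊤ | ==
  [14] u=0 | in ⊤ | out ⊤ | ==
  [15] u=6 | in ⊤ | out ⊤ | prev − | push {5,7}
  [16] u=5 | in ⊤ | out ⊤ | prev + | push {1}
  [17] u=7 | in ⊤ | out ⊤ | ==
  [18] u=1 | in ⊤ | out ⊤ | ==

Converged values:
  [0] ⊤
  [1] ⊤
  [2] −
  [3] −
  [4] ⊤
  [5] ⊤
  [6] ⊤
  [7] ⊤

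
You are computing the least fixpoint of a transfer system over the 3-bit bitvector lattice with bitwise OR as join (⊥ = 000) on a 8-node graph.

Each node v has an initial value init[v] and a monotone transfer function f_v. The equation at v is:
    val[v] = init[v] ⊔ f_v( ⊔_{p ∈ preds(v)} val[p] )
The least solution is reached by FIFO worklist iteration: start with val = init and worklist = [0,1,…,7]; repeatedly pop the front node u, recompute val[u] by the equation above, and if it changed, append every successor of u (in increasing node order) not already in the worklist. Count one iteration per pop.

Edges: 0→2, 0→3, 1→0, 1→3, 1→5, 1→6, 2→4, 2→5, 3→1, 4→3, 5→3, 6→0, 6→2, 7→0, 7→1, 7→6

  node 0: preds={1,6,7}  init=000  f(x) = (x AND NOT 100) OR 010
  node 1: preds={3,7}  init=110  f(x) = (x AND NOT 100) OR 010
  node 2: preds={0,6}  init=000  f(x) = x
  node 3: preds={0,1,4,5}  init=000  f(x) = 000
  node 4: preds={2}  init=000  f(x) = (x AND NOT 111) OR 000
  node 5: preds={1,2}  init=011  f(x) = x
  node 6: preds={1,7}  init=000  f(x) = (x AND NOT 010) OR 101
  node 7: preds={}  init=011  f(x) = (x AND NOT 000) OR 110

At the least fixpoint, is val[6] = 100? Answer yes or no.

no

Iteration log — 15 steps:
  step 1. node 0  ⊔preds=111  new=011  old=000  +wl: 
  step 2. node 1  ⊔preds=011  new=111  old=110  +wl: 0
  step 3. node 2  ⊔preds=011  new=011  old=000  +wl: 
  step 4. node 3  ⊔preds=111  new=000  stable
  step 5. node 4  ⊔preds=011  new=000  stable
  step 6. node 5  ⊔preds=111  new=111  old=011  +wl: 3
  step 7. node 6  ⊔preds=111  new=101  old=000  +wl: 2
  step 8. node 7  ⊔preds=000  new=111  old=011  +wl: 1,6
  step 9. node 0  ⊔preds=111  new=011  stable
  step 10. node 3  ⊔preds=111  new=000  stable
  step 11. node 2  ⊔preds=111  new=111  old=011  +wl: 4,5
  step 12. node 1  ⊔preds=111  new=111  stable
  step 13. node 6  ⊔preds=111  new=101  stable
  step 14. node 4  ⊔preds=111  new=000  stable
  step 15. node 5  ⊔preds=111  new=111  stable

Least fixpoint reached:
  node 0: 011
  node 1: 111
  node 2: 111
  node 3: 000
  node 4: 000
  node 5: 111
  node 6: 101
  node 7: 111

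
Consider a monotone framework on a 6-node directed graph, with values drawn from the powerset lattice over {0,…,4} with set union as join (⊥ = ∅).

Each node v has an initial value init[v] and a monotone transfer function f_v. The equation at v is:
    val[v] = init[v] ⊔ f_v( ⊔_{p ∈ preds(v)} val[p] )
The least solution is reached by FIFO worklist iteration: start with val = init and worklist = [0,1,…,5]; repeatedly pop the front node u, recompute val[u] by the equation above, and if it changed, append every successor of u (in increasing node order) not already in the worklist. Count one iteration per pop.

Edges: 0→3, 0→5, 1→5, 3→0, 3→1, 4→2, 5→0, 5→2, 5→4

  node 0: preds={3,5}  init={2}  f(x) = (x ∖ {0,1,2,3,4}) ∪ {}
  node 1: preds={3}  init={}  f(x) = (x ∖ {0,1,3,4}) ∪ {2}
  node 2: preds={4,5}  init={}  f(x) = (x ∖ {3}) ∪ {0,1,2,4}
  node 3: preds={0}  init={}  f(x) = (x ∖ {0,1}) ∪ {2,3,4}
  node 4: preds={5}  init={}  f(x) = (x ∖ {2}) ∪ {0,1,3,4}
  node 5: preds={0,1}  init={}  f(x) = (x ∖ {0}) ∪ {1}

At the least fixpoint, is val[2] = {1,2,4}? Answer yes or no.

Iteration log — 10 steps:
  step 1. node 0  ⊔preds={}  new={2}  stable
  step 2. node 1  ⊔preds={}  new={2}  old={}  +wl: 
  step 3. node 2  ⊔preds={}  new={0,1,2,4}  old={}  +wl: 
  step 4. node 3  ⊔preds={2}  new={2,3,4}  old={}  +wl: 0,1
  step 5. node 4  ⊔preds={}  new={0,1,3,4}  old={}  +wl: 2
  step 6. node 5  ⊔preds={2}  new={1,2}  old={}  +wl: 4
  step 7. node 0  ⊔preds={1,2,3,4}  new={2}  stable
  step 8. node 1  ⊔preds={2,3,4}  new={2}  stable
  step 9. node 2  ⊔preds={0,1,2,3,4}  new={0,1,2,4}  stable
  step 10. node 4  ⊔preds={1,2}  new={0,1,3,4}  stable

Least fixpoint reached:
  node 0: {2}
  node 1: {2}
  node 2: {0,1,2,4}
  node 3: {2,3,4}
  node 4: {0,1,3,4}
  node 5: {1,2}

no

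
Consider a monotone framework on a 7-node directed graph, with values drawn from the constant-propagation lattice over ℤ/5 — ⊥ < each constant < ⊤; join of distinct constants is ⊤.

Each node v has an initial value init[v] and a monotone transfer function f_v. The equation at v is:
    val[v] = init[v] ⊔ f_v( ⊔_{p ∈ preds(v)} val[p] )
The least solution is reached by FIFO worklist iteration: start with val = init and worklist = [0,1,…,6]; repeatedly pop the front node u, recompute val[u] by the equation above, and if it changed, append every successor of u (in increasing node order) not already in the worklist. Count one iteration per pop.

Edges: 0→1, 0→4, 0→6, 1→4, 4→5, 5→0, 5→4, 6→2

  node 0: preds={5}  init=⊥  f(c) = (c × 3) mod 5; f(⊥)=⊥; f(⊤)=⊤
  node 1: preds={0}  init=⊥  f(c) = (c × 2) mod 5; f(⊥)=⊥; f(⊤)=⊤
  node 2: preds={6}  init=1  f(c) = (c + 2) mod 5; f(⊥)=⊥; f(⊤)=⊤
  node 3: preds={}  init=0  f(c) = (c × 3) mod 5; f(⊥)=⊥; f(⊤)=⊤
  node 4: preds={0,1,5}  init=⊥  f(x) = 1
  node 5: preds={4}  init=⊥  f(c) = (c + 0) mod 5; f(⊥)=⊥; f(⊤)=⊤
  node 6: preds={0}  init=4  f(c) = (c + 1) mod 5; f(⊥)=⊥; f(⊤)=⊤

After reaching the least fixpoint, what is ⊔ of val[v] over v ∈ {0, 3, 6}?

Trace (12 dequeues):
  [1] u=0 | in ⊥ | out ⊥ | ==
  [2] u=1 | in ⊥ | out ⊥ | ==
  [3] u=2 | in 4 | out 1 | ==
  [4] u=3 | in ⊥ | out 0 | ==
  [5] u=4 | in ⊥ | out 1 | prev ⊥ | push {}
  [6] u=5 | in 1 | out 1 | prev ⊥ | push {0,4}
  [7] u=6 | in ⊥ | out 4 | ==
  [8] u=0 | in 1 | out 3 | prev ⊥ | push {1,6}
  [9] u=4 | in ⊤ | out 1 | ==
  [10] u=1 | in 3 | out 1 | prev ⊥ | push {4}
  [11] u=6 | in 3 | out 4 | ==
  [12] u=4 | in ⊤ | out 1 | ==

Converged values:
  [0] 3
  [1] 1
  [2] 1
  [3] 0
  [4] 1
  [5] 1
  [6] 4

⊤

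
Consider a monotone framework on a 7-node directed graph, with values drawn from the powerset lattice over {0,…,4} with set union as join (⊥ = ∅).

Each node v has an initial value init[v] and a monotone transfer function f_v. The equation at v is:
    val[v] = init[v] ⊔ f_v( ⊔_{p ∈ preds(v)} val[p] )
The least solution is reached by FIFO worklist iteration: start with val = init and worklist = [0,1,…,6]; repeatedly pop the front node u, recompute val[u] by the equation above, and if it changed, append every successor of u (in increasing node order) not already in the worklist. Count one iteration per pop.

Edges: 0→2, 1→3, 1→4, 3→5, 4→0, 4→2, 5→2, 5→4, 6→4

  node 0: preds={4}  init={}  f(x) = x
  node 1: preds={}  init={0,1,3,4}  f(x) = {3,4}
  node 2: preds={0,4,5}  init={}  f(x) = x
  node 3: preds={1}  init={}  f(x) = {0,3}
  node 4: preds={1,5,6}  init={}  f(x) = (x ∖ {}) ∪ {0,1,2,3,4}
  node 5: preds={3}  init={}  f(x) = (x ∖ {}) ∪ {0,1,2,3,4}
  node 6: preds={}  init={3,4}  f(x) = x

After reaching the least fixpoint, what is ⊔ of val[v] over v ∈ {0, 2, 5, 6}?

Worklist (10 pops):
  #1 pop 0: in={} → {} (no change)
  #2 pop 1: in={} → {0,1,3,4} (no change)
  #3 pop 2: in={} → {} (no change)
  #4 pop 3: in={0,1,3,4} → {0,3} (was {}); enqueue []
  #5 pop 4: in={0,1,3,4} → {0,1,2,3,4} (was {}); enqueue [0,2]
  #6 pop 5: in={0,3} → {0,1,2,3,4} (was {}); enqueue [4]
  #7 pop 6: in={} → {3,4} (no change)
  #8 pop 0: in={0,1,2,3,4} → {0,1,2,3,4} (was {}); enqueue []
  #9 pop 2: in={0,1,2,3,4} → {0,1,2,3,4} (was {}); enqueue []
  #10 pop 4: in={0,1,2,3,4} → {0,1,2,3,4} (no change)

Fixpoint:
  val[0] = {0,1,2,3,4}
  val[1] = {0,1,3,4}
  val[2] = {0,1,2,3,4}
  val[3] = {0,3}
  val[4] = {0,1,2,3,4}
  val[5] = {0,1,2,3,4}
  val[6] = {3,4}

{0,1,2,3,4}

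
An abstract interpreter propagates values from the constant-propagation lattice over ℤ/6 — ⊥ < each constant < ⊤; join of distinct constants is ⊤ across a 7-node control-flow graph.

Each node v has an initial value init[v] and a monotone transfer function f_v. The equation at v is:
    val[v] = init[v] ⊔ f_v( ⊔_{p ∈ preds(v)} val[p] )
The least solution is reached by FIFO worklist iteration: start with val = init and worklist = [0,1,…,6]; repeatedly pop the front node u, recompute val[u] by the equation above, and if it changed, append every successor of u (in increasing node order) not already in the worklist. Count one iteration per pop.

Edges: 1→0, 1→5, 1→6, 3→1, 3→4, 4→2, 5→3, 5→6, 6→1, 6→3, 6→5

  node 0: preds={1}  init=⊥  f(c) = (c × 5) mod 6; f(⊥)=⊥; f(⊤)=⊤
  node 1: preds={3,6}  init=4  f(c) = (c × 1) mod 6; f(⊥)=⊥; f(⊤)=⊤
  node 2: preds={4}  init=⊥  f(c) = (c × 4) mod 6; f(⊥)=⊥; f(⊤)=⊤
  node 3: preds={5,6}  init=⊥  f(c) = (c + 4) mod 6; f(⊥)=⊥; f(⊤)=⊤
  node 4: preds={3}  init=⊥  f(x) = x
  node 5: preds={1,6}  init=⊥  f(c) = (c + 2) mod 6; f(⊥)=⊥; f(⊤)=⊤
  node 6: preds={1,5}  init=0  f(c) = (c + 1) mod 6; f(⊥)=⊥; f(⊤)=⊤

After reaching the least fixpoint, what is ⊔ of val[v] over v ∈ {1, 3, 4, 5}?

Worklist (15 pops):
  #1 pop 0: in=4 → 2 (was ⊥); enqueue []
  #2 pop 1: in=0 → ⊤ (was 4); enqueue [0]
  #3 pop 2: in=⊥ → ⊥ (no change)
  #4 pop 3: in=0 → 4 (was ⊥); enqueue [1]
  #5 pop 4: in=4 → 4 (was ⊥); enqueue [2]
  #6 pop 5: in=⊤ → ⊤ (was ⊥); enqueue [3]
  #7 pop 6: in=⊤ → ⊤ (was 0); enqueue [5]
  #8 pop 0: in=⊤ → ⊤ (was 2); enqueue []
  #9 pop 1: in=⊤ → ⊤ (no change)
  #10 pop 2: in=4 → 4 (was ⊥); enqueue []
  #11 pop 3: in=⊤ → ⊤ (was 4); enqueue [1,4]
  #12 pop 5: in=⊤ → ⊤ (no change)
  #13 pop 1: in=⊤ → ⊤ (no change)
  #14 pop 4: in=⊤ → ⊤ (was 4); enqueue [2]
  #15 pop 2: in=⊤ → ⊤ (was 4); enqueue []

Fixpoint:
  val[0] = ⊤
  val[1] = ⊤
  val[2] = ⊤
  val[3] = ⊤
  val[4] = ⊤
  val[5] = ⊤
  val[6] = ⊤

⊤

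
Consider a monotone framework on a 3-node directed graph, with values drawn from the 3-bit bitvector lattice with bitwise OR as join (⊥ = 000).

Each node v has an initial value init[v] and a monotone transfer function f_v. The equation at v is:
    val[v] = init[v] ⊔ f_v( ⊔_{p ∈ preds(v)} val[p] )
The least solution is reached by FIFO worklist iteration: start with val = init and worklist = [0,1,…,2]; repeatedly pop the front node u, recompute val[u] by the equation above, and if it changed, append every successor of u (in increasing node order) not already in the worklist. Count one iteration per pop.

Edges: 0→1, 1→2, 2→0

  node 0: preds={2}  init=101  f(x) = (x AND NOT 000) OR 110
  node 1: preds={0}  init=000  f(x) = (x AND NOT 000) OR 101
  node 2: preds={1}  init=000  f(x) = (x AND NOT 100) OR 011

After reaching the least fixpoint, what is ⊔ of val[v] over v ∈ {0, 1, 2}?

Worklist (4 pops):
  #1 pop 0: in=000 → 111 (was 101); enqueue []
  #2 pop 1: in=111 → 111 (was 000); enqueue []
  #3 pop 2: in=111 → 011 (was 000); enqueue [0]
  #4 pop 0: in=011 → 111 (no change)

Fixpoint:
  val[0] = 111
  val[1] = 111
  val[2] = 011

111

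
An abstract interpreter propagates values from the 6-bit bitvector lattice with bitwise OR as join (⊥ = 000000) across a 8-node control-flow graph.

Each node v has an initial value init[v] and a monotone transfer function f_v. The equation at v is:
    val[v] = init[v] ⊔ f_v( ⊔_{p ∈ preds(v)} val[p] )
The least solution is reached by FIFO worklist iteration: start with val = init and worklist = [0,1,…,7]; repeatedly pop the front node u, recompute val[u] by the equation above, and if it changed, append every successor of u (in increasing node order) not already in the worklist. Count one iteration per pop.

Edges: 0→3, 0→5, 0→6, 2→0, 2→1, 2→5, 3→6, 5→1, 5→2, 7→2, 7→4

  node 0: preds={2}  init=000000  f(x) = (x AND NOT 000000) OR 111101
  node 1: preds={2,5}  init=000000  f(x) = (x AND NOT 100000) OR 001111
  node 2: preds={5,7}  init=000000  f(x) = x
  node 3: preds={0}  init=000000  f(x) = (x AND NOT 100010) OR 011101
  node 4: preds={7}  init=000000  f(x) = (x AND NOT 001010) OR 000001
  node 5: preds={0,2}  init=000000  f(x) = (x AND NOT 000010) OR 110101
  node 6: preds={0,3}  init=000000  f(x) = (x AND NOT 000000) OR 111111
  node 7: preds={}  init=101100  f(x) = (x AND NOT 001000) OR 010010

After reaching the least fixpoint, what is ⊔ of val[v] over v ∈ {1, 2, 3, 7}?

111111

Trace (17 dequeues):
  [1] u=0 | in 000000 | out 111101 | prev 000000 | push {}
  [2] u=1 | in 000000 | out 001111 | prev 000000 | push {}
  [3] u=2 | in 101100 | out 101100 | prev 000000 | push {0,1}
  [4] u=3 | in 111101 | out 011101 | prev 000000 | push {}
  [5] u=4 | in 101100 | out 100101 | prev 000000 | push {}
  [6] u=5 | in 111101 | out 111101 | prev 000000 | push {2}
  [7] u=6 | in 111101 | out 111111 | prev 000000 | push {}
  [8] u=7 | in 000000 | out 111110 | prev 101100 | push {4}
  [9] u=0 | in 101100 | out 111101 | ==
  [10] u=1 | in 111101 | out 011111 | prev 001111 | push {}
  [11] u=2 | in 111111 | out 111111 | prev 101100 | push {0,1,5}
  [12] u=4 | in 111110 | out 110101 | prev 100101 | push {}
  [13] u=0 | in 111111 | out 111111 | prev 111101 | push {3,6}
  [14] u=1 | in 111111 | out 011111 | ==
  [15] u=5 | in 111111 | out 111101 | ==
  [16] u=3 | in 111111 | out 011101 | ==
  [17] u=6 | in 111111 | out 111111 | ==

Converged values:
  [0] 111111
  [1] 011111
  [2] 111111
  [3] 011101
  [4] 110101
  [5] 111101
  [6] 111111
  [7] 111110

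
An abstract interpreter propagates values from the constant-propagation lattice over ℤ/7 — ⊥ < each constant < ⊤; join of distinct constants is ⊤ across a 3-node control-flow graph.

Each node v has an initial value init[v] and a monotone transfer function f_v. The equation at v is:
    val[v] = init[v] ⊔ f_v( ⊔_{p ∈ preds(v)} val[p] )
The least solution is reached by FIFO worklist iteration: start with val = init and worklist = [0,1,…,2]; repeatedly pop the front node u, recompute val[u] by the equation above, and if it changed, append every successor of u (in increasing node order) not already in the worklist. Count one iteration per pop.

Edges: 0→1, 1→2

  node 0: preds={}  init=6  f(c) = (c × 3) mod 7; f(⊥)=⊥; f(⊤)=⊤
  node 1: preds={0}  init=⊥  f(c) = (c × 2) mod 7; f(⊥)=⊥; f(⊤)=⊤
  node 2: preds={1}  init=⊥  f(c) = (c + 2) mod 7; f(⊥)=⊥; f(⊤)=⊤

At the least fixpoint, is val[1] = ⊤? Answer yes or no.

Iteration log — 3 steps:
  step 1. node 0  ⊔preds=⊥  new=6  stable
  step 2. node 1  ⊔preds=6  new=5  old=⊥  +wl: 
  step 3. node 2  ⊔preds=5  new=0  old=⊥  +wl: 

Least fixpoint reached:
  node 0: 6
  node 1: 5
  node 2: 0

no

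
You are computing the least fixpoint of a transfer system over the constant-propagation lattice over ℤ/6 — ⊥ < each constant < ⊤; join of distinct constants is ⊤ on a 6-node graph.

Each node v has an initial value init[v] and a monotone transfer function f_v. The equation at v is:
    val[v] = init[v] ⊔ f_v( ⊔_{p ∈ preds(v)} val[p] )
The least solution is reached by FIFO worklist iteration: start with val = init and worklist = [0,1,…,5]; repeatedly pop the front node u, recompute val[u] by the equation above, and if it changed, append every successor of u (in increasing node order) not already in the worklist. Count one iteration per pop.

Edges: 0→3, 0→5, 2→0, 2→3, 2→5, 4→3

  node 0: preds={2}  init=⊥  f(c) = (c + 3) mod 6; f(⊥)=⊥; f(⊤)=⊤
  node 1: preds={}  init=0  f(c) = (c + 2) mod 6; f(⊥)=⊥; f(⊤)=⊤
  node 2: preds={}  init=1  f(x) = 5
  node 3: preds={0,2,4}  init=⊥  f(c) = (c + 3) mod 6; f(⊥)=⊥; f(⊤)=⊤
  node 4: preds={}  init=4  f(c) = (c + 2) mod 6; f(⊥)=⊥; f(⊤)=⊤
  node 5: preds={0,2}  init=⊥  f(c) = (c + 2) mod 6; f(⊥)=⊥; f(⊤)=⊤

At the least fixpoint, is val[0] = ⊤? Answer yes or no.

yes

Iteration log — 9 steps:
  step 1. node 0  ⊔preds=1  new=4  old=⊥  +wl: 
  step 2. node 1  ⊔preds=⊥  new=0  stable
  step 3. node 2  ⊔preds=⊥  new=⊤  old=1  +wl: 0
  step 4. node 3  ⊔preds=⊤  new=⊤  old=⊥  +wl: 
  step 5. node 4  ⊔preds=⊥  new=4  stable
  step 6. node 5  ⊔preds=⊤  new=⊤  old=⊥  +wl: 
  step 7. node 0  ⊔preds=⊤  new=⊤  old=4  +wl: 3,5
  step 8. node 3  ⊔preds=⊤  new=⊤  stable
  step 9. node 5  ⊔preds=⊤  new=⊤  stable

Least fixpoint reached:
  node 0: ⊤
  node 1: 0
  node 2: ⊤
  node 3: ⊤
  node 4: 4
  node 5: ⊤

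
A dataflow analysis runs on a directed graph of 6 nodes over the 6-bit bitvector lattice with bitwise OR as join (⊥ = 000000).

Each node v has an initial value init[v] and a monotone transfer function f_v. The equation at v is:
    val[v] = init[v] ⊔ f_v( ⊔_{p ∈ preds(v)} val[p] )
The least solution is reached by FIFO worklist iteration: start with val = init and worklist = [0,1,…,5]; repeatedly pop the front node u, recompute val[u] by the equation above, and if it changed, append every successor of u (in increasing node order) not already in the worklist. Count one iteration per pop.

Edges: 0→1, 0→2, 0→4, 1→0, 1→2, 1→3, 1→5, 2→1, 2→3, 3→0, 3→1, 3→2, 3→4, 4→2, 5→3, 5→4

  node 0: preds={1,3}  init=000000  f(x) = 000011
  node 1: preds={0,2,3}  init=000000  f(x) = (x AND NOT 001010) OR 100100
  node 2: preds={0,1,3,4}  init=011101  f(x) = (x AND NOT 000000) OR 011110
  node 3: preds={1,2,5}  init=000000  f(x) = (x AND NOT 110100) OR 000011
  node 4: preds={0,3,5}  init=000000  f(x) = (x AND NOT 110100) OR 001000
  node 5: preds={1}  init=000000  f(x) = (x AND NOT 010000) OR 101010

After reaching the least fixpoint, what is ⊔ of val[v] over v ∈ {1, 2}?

Iteration log — 11 steps:
  step 1. node 0  ⊔preds=000000  new=000011  old=000000  +wl: 
  step 2. node 1  ⊔preds=011111  new=110101  old=000000  +wl: 0
  step 3. node 2  ⊔preds=110111  new=111111  old=011101  +wl: 1
  step 4. node 3  ⊔preds=111111  new=001011  old=000000  +wl: 2
  step 5. node 4  ⊔preds=001011  new=001011  old=000000  +wl: 
  step 6. node 5  ⊔preds=110101  new=101111  old=000000  +wl: 3,4
  step 7. node 0  ⊔preds=111111  new=000011  stable
  step 8. node 1  ⊔preds=111111  new=110101  stable
  step 9. node 2  ⊔preds=111111  new=111111  stable
  step 10. node 3  ⊔preds=111111  new=001011  stable
  step 11. node 4  ⊔preds=101111  new=001011  stable

Least fixpoint reached:
  node 0: 000011
  node 1: 110101
  node 2: 111111
  node 3: 001011
  node 4: 001011
  node 5: 101111

111111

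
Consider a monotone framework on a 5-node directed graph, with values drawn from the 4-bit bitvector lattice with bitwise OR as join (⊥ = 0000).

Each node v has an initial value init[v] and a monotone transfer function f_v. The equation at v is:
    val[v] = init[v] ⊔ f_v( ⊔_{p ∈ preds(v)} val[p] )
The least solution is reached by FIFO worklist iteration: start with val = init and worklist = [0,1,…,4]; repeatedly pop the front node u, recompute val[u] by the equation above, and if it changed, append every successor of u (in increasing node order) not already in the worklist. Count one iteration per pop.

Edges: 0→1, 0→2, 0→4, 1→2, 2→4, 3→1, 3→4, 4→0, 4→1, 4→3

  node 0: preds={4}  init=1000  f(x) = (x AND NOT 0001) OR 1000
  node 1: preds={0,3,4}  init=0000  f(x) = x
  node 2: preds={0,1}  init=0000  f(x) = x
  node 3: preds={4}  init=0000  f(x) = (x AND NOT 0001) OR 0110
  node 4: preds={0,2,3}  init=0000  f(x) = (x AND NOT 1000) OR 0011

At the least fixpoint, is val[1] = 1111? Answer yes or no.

yes

Iteration log — 11 steps:
  step 1. node 0  ⊔preds=0000  new=1000  stable
  step 2. node 1  ⊔preds=1000  new=1000  old=0000  +wl: 
  step 3. node 2  ⊔preds=1000  new=1000  old=0000  +wl: 
  step 4. node 3  ⊔preds=0000  new=0110  old=0000  +wl: 1
  step 5. node 4  ⊔preds=1110  new=0111  old=0000  +wl: 0,3
  step 6. node 1  ⊔preds=1111  new=1111  old=1000  +wl: 2
  step 7. node 0  ⊔preds=0111  new=1110  old=1000  +wl: 1,4
  step 8. node 3  ⊔preds=0111  new=0110  stable
  step 9. node 2  ⊔preds=1111  new=1111  old=1000  +wl: 
  step 10. node 1  ⊔preds=1111  new=1111  stable
  step 11. node 4  ⊔preds=1111  new=0111  stable

Least fixpoint reached:
  node 0: 1110
  node 1: 1111
  node 2: 1111
  node 3: 0110
  node 4: 0111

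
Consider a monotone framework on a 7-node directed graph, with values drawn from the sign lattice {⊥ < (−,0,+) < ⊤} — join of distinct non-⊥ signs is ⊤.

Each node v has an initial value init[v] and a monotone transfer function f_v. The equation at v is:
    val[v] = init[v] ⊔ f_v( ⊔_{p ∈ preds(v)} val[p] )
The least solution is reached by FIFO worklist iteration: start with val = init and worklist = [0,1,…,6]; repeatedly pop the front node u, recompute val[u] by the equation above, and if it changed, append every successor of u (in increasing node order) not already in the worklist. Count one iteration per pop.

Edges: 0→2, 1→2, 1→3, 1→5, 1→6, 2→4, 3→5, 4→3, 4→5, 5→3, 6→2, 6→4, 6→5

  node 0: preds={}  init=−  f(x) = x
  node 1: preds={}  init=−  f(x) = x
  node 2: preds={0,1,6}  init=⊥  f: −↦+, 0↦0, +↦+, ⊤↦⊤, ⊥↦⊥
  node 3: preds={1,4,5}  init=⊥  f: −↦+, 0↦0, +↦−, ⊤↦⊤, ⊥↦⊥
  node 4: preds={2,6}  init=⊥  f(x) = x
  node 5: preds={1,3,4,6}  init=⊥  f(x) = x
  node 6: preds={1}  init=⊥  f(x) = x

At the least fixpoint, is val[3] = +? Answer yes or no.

Worklist (12 pops):
  #1 pop 0: in=⊥ → − (no change)
  #2 pop 1: in=⊥ → − (no change)
  #3 pop 2: in=− → + (was ⊥); enqueue []
  #4 pop 3: in=− → + (was ⊥); enqueue []
  #5 pop 4: in=+ → + (was ⊥); enqueue [3]
  #6 pop 5: in=⊤ → ⊤ (was ⊥); enqueue []
  #7 pop 6: in=− → − (was ⊥); enqueue [2,4,5]
  #8 pop 3: in=⊤ → ⊤ (was +); enqueue []
  #9 pop 2: in=− → + (no change)
  #10 pop 4: in=⊤ → ⊤ (was +); enqueue [3]
  #11 pop 5: in=⊤ → ⊤ (no change)
  #12 pop 3: in=⊤ → ⊤ (no change)

Fixpoint:
  val[0] = −
  val[1] = −
  val[2] = +
  val[3] = ⊤
  val[4] = ⊤
  val[5] = ⊤
  val[6] = −

no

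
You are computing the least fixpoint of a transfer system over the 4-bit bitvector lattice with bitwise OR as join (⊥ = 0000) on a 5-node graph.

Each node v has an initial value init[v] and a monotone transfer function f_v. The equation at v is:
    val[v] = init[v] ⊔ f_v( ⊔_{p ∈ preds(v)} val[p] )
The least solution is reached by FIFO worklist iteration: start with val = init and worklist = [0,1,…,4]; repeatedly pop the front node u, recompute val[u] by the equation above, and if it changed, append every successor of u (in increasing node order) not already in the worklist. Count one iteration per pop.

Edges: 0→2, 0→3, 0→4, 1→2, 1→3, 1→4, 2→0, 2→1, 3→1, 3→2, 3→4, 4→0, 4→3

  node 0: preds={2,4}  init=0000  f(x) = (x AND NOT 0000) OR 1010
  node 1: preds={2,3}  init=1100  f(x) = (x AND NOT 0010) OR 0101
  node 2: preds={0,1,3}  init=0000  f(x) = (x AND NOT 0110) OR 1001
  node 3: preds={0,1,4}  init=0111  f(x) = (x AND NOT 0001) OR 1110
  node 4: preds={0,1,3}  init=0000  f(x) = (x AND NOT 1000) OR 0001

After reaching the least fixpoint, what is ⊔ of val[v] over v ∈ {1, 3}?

Iteration log — 10 steps:
  step 1. node 0  ⊔preds=0000  new=1010  old=0000  +wl: 
  step 2. node 1  ⊔preds=0111  new=1101  old=1100  +wl: 
  step 3. node 2  ⊔preds=1111  new=1001  old=0000  +wl: 0,1
  step 4. node 3  ⊔preds=1111  new=1111  old=0111  +wl: 2
  step 5. node 4  ⊔preds=1111  new=0111  old=0000  +wl: 3
  step 6. node 0  ⊔preds=1111  new=1111  old=1010  +wl: 4
  step 7. node 1  ⊔preds=1111  new=1101  stable
  step 8. node 2  ⊔preds=1111  new=1001  stable
  step 9. node 3  ⊔preds=1111  new=1111  stable
  step 10. node 4  ⊔preds=1111  new=0111  stable

Least fixpoint reached:
  node 0: 1111
  node 1: 1101
  node 2: 1001
  node 3: 1111
  node 4: 0111

1111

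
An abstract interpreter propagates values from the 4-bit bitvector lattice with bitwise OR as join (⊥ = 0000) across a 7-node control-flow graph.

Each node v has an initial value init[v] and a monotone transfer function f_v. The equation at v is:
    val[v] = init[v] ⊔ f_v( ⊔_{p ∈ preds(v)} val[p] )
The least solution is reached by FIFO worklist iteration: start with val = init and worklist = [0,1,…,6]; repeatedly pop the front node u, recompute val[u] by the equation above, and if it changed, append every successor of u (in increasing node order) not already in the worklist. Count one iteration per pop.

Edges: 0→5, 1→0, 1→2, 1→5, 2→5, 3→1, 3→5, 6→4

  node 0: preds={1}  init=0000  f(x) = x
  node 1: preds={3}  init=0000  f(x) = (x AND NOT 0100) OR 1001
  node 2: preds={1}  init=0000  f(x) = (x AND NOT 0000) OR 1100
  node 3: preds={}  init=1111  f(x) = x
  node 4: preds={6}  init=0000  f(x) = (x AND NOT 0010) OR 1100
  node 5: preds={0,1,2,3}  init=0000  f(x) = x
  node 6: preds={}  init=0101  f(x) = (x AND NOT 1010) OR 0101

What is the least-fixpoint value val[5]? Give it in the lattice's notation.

1111

Trace (9 dequeues):
  [1] u=0 | in 0000 | out 0000 | ==
  [2] u=1 | in 1111 | out 1011 | prev 0000 | push {0}
  [3] u=2 | in 1011 | out 1111 | prev 0000 | push {}
  [4] u=3 | in 0000 | out 1111 | ==
  [5] u=4 | in 0101 | out 1101 | prev 0000 | push {}
  [6] u=5 | in 1111 | out 1111 | prev 0000 | push {}
  [7] u=6 | in 0000 | out 0101 | ==
  [8] u=0 | in 1011 | out 1011 | prev 0000 | push {5}
  [9] u=5 | in 1111 | out 1111 | ==

Converged values:
  [0] 1011
  [1] 1011
  [2] 1111
  [3] 1111
  [4] 1101
  [5] 1111
  [6] 0101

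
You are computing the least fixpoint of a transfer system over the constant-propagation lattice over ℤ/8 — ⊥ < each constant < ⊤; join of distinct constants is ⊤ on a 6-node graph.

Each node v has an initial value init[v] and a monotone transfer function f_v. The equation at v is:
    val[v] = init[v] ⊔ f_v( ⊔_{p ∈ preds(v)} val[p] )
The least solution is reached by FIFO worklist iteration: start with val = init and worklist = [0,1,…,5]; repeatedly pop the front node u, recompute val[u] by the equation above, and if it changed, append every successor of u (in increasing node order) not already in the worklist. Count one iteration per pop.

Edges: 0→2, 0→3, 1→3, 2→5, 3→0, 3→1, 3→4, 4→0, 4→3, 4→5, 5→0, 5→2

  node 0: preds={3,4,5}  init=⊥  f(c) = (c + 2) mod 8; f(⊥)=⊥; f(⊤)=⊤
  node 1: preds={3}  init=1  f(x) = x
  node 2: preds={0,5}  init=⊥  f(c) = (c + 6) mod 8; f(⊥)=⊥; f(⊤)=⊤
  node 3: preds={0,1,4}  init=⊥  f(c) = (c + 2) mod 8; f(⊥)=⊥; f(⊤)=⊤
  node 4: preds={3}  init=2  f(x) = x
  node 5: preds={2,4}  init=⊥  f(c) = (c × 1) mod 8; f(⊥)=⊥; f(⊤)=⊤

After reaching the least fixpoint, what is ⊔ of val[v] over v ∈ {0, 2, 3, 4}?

⊤

Trace (11 dequeues):
  [1] u=0 | in 2 | out 4 | prev ⊥ | push {}
  [2] u=1 | in ⊥ | out 1 | ==
  [3] u=2 | in 4 | out 2 | prev ⊥ | push {}
  [4] u=3 | in ⊤ | out ⊤ | prev ⊥ | push {0,1}
  [5] u=4 | in ⊤ | out ⊤ | prev 2 | push {3}
  [6] u=5 | in ⊤ | out ⊤ | prev ⊥ | push {2}
  [7] u=0 | in ⊤ | out ⊤ | prev 4 | push {}
  [8] u=1 | in ⊤ | out ⊤ | prev 1 | push {}
  [9] u=3 | in ⊤ | out ⊤ | ==
  [10] u=2 | in ⊤ | out ⊤ | prev 2 | push {5}
  [11] u=5 | in ⊤ | out ⊤ | ==

Converged values:
  [0] ⊤
  [1] ⊤
  [2] ⊤
  [3] ⊤
  [4] ⊤
  [5] ⊤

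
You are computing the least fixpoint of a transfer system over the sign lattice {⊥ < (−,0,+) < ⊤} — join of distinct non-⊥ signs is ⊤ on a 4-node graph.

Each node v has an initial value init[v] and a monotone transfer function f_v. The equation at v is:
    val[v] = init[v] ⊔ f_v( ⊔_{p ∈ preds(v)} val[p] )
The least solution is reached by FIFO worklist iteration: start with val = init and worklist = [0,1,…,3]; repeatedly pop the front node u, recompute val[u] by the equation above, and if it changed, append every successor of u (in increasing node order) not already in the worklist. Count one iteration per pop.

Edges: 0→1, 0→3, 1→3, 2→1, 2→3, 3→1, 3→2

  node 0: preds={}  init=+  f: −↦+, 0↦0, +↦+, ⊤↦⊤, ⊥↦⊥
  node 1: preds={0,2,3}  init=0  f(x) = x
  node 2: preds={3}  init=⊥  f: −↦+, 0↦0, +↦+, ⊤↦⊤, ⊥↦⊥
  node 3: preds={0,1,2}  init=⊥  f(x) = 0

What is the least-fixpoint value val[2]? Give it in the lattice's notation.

Iteration log — 8 steps:
  step 1. node 0  ⊔preds=⊥  new=+  stable
  step 2. node 1  ⊔preds=+  new=⊤  old=0  +wl: 
  step 3. node 2  ⊔preds=⊥  new=⊥  stable
  step 4. node 3  ⊔preds=⊤  new=0  old=⊥  +wl: 1,2
  step 5. node 1  ⊔preds=⊤  new=⊤  stable
  step 6. node 2  ⊔preds=0  new=0  old=⊥  +wl: 1,3
  step 7. node 1  ⊔preds=⊤  new=⊤  stable
  step 8. node 3  ⊔preds=⊤  new=0  stable

Least fixpoint reached:
  node 0: +
  node 1: ⊤
  node 2: 0
  node 3: 0

0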